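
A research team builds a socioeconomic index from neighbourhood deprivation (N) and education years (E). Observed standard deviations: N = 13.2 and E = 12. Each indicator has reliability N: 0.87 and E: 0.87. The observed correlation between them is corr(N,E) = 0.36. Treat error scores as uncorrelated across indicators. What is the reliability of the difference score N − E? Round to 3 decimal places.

0.797

Var(N−E) = 13.2² + 12² − 2·13.2·12·0.36 = 318.24 − 114.048 = 204.192.
With uncorrelated errors the cross-covariances are all true-score covariance, so they carry over unchanged; only the diagonal terms shrink to ρᵢσᵢ².
True-score variance = [13.2²·0.87 + 12²·0.87] − 114.048 = 276.869 − 114.048 = 162.821.
Reliability = 162.821 / 204.192 = 0.797.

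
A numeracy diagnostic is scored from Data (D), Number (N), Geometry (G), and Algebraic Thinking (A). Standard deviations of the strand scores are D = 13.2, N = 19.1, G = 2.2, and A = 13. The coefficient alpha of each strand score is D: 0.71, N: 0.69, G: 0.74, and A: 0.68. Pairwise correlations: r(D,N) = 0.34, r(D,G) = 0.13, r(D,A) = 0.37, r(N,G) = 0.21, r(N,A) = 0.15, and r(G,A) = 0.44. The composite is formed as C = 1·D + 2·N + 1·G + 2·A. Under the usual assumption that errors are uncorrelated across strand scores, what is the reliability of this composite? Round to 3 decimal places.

Var(C) = 13.2² + 2²·19.1² + 2.2² + 2²·13² + 2·[2·13.2·19.1·0.34 + 13.2·2.2·0.13 + 2·13.2·13·0.37 + 2·19.1·2.2·0.21 + 4·19.1·13·0.15 + 2·2.2·13·0.44] = 2314.32 + 987.994 = 3302.31.
Under uncorrelated errors the observed covariances equal the true-score covariances, so only the own-variance terms attenuate.
True-score variance = [13.2²·0.71 + 2²·19.1²·0.69 + 2.2²·0.74 + 2²·13²·0.68] + 987.994 = 1593.85 + 987.994 = 2581.84.
Reliability = 2581.84 / 3302.31 = 0.782.

0.782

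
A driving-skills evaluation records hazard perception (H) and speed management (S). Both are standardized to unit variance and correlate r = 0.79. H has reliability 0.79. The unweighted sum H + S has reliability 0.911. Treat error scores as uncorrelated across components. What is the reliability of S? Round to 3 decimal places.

Var(H+S) = 2 + 2·0.79 = 3.580.
True-score variance = ρ_H + ρ_S + 2·0.79, so 0.911 = (0.79 + ρ_S + 1.58) / 3.580.
ρ_S = 0.911·3.580 − 0.79 − 1.58 = 0.891.

0.891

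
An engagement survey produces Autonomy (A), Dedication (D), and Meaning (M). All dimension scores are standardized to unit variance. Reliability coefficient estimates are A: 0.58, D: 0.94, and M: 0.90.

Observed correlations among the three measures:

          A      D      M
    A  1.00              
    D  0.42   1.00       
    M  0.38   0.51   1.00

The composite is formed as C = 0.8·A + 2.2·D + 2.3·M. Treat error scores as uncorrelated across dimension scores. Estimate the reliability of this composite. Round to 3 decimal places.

Var(C) = 0.8² + 2.2² + 2.3² + 2·[1.76·0.42 + 1.84·0.38 + 5.06·0.51] = 10.77 + 8.038 = 18.808.
Because errors are independent across components, Cov(Tᵢ,Tⱼ) = Cov(Xᵢ,Xⱼ); the off-diagonal part of the true-score variance is the same as above.
True-score variance = [0.8²·0.58 + 2.2²·0.94 + 2.3²·0.90] + 8.038 = 9.6818 + 8.038 = 17.7198.
Reliability = 17.7198 / 18.808 = 0.942.

0.942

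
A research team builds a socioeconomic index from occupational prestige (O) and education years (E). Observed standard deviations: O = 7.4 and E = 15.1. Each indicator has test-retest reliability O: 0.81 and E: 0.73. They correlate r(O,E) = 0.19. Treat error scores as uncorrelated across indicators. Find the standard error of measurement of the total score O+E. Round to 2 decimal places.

8.48

Var(total) = 282.77 + 42.4612 = 325.231.
True-score variance = 210.803 + 42.4612 = 253.264, so reliability = 0.7787.
Error variance = 325.231 − 253.264 = 71.9671; SEM = √71.9671 = 8.48.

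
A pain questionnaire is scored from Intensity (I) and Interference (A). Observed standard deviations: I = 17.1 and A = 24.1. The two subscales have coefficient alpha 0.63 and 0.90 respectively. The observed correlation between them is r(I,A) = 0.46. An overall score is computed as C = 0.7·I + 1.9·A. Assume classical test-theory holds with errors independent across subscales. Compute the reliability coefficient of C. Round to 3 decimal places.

Var(C) = 0.7²·17.1² + 1.9²·24.1² + 2·[1.33·17.1·24.1·0.46] = 2240.01 + 504.258 = 2744.26.
Under uncorrelated errors the observed covariances equal the true-score covariances, so only the own-variance terms attenuate.
True-score variance = [0.7²·17.1²·0.63 + 1.9²·24.1²·0.90] + 504.258 = 1977.32 + 504.258 = 2481.58.
Reliability = 2481.58 / 2744.26 = 0.904.

0.904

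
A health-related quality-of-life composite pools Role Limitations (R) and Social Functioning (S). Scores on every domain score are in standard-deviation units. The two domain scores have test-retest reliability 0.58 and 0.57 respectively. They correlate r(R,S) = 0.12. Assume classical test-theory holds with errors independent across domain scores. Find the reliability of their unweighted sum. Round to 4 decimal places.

0.6205

Var(R+S) = 2 + 2·[0.12] = 2 + 0.24 = 2.24.
With uncorrelated errors the cross-covariances are all true-score covariance, so they carry over unchanged; only the diagonal terms shrink to ρᵢσᵢ².
True-score variance = [0.58 + 0.57] + 0.24 = 1.15 + 0.24 = 1.39.
Reliability = 1.39 / 2.24 = 0.6205.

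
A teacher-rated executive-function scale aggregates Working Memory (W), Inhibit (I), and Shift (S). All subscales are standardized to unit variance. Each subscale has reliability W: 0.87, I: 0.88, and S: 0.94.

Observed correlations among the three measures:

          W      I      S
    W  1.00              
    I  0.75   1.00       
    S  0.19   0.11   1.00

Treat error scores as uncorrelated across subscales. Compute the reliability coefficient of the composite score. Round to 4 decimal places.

0.9392

Var(W+I+S) = 3 + 2·[0.75 + 0.19 + 0.11] = 3 + 2.1 = 5.1.
Because errors are independent across components, Cov(Tᵢ,Tⱼ) = Cov(Xᵢ,Xⱼ); the off-diagonal part of the true-score variance is the same as above.
True-score variance = [0.87 + 0.88 + 0.94] + 2.1 = 2.69 + 2.1 = 4.79.
Reliability = 4.79 / 5.1 = 0.9392.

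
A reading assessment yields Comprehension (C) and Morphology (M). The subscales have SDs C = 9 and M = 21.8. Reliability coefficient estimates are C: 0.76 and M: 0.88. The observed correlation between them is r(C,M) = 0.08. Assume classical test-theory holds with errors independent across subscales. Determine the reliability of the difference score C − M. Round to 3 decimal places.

Var(C−M) = 9² + 21.8² − 2·9·21.8·0.08 = 556.24 − 31.392 = 524.848.
Because errors are independent across components, Cov(Tᵢ,Tⱼ) = Cov(Xᵢ,Xⱼ); the off-diagonal part of the true-score variance is the same as above.
True-score variance = [9²·0.76 + 21.8²·0.88] − 31.392 = 479.771 − 31.392 = 448.379.
Reliability = 448.379 / 524.848 = 0.854.

0.854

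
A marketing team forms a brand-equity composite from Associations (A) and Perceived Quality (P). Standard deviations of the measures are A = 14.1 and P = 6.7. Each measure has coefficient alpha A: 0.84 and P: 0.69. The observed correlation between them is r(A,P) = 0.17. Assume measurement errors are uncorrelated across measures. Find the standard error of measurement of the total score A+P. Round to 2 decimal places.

Var(total) = 243.7 + 32.1198 = 275.82.
True-score variance = 197.974 + 32.1198 = 230.094, so reliability = 0.8342.
Error variance = 275.82 − 230.094 = 45.7255; SEM = √45.7255 = 6.76.

6.76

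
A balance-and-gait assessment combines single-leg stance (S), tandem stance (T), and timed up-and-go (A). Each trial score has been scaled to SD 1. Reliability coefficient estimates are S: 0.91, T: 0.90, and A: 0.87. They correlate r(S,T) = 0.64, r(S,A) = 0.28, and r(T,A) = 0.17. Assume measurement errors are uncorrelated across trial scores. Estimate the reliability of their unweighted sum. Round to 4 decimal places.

0.9382

Var(S+T+A) = 3 + 2·[0.64 + 0.28 + 0.17] = 3 + 2.18 = 5.18.
With uncorrelated errors the cross-covariances are all true-score covariance, so they carry over unchanged; only the diagonal terms shrink to ρᵢσᵢ².
True-score variance = [0.91 + 0.90 + 0.87] + 2.18 = 2.68 + 2.18 = 4.86.
Reliability = 4.86 / 5.18 = 0.9382.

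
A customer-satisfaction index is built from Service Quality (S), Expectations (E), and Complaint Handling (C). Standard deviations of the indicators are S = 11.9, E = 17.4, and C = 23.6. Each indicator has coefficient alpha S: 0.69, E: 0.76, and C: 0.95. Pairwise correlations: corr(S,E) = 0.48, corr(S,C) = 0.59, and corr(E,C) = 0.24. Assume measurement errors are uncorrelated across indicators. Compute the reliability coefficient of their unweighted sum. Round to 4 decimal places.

0.9165

Var(S+E+C) = 11.9² + 17.4² + 23.6² + 2·[11.9·17.4·0.48 + 11.9·23.6·0.59 + 17.4·23.6·0.24] = 1001.33 + 727.276 = 1728.61.
With uncorrelated errors the cross-covariances are all true-score covariance, so they carry over unchanged; only the diagonal terms shrink to ρᵢσᵢ².
True-score variance = [11.9²·0.69 + 17.4²·0.76 + 23.6²·0.95] + 727.276 = 856.92 + 727.276 = 1584.2.
Reliability = 1584.2 / 1728.61 = 0.9165.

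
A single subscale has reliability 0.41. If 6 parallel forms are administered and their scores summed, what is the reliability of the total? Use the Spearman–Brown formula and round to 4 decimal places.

0.8066

ρ_k = kρ / (1 + (k−1)ρ) = 6·0.41 / (1 + 5·0.41) = 2.460 / 3.050 = 0.8066.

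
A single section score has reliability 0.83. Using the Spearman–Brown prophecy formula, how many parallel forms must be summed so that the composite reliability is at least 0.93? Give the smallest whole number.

k ≥ ρ*(1−ρ₁)/(ρ₁(1−ρ*)) = 0.93·0.17 / (0.83·0.07) = 2.721.
Smallest integer k = 3.

3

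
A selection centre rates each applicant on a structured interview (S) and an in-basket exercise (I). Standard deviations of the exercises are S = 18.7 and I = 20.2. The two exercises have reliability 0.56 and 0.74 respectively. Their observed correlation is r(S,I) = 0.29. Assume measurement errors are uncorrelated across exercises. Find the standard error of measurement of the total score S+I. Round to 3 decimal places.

Var(total) = 757.73 + 219.089 = 976.819.
True-score variance = 497.776 + 219.089 = 716.865, so reliability = 0.7339.
Error variance = 976.819 − 716.865 = 259.954; SEM = √259.954 = 16.123.

16.123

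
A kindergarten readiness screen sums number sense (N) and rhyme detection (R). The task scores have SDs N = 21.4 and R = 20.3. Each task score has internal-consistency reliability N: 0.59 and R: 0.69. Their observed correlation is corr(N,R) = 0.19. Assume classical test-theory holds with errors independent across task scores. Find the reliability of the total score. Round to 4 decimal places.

Var(N+R) = 21.4² + 20.3² + 2·[21.4·20.3·0.19] = 870.05 + 165.08 = 1035.13.
Under uncorrelated errors the observed covariances equal the true-score covariances, so only the own-variance terms attenuate.
True-score variance = [21.4²·0.59 + 20.3²·0.69] + 165.08 = 554.538 + 165.08 = 719.618.
Reliability = 719.618 / 1035.13 = 0.6952.

0.6952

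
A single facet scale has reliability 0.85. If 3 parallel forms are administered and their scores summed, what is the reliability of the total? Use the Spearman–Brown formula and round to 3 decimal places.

ρ_k = kρ / (1 + (k−1)ρ) = 3·0.85 / (1 + 2·0.85) = 2.550 / 2.700 = 0.944.

0.944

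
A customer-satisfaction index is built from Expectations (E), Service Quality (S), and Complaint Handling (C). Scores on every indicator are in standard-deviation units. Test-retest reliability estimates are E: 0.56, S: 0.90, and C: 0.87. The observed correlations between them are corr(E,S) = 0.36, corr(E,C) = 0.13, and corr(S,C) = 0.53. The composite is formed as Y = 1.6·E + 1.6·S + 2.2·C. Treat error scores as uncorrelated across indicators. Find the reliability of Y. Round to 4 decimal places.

0.8777

Var(Y) = 1.6² + 1.6² + 2.2² + 2·[2.56·0.36 + 3.52·0.13 + 3.52·0.53] = 9.96 + 6.4896 = 16.4496.
Because errors are independent across components, Cov(Tᵢ,Tⱼ) = Cov(Xᵢ,Xⱼ); the off-diagonal part of the true-score variance is the same as above.
True-score variance = [1.6²·0.56 + 1.6²·0.90 + 2.2²·0.87] + 6.4896 = 7.9484 + 6.4896 = 14.438.
Reliability = 14.438 / 16.4496 = 0.8777.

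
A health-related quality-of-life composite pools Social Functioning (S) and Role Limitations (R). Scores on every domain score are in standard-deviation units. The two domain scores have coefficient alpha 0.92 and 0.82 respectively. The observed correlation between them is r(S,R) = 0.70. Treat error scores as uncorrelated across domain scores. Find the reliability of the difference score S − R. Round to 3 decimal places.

0.567

Var(S−R) = 1 + 1 − 2·0.70 = 2 − 1.4 = 0.6.
Under uncorrelated errors the observed covariances equal the true-score covariances, so only the own-variance terms attenuate.
True-score variance = [0.92 + 0.82] − 1.4 = 1.74 − 1.4 = 0.34.
Reliability = 0.34 / 0.6 = 0.567.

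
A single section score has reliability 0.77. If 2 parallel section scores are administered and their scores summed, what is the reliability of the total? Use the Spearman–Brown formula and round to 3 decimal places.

ρ_k = kρ / (1 + (k−1)ρ) = 2·0.77 / (1 + 1·0.77) = 1.540 / 1.770 = 0.870.

0.870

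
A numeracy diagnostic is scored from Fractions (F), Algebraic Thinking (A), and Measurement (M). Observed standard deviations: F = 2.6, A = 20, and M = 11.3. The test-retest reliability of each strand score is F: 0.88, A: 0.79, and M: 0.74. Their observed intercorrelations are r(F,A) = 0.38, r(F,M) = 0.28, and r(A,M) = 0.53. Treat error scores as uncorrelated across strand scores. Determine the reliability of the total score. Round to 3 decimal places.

Var(F+A+M) = 2.6² + 20² + 11.3² + 2·[2.6·20·0.38 + 2.6·11.3·0.28 + 20·11.3·0.53] = 534.45 + 295.533 = 829.983.
Because errors are independent across components, Cov(Tᵢ,Tⱼ) = Cov(Xᵢ,Xⱼ); the off-diagonal part of the true-score variance is the same as above.
True-score variance = [2.6²·0.88 + 20²·0.79 + 11.3²·0.74] + 295.533 = 416.439 + 295.533 = 711.972.
Reliability = 711.972 / 829.983 = 0.858.

0.858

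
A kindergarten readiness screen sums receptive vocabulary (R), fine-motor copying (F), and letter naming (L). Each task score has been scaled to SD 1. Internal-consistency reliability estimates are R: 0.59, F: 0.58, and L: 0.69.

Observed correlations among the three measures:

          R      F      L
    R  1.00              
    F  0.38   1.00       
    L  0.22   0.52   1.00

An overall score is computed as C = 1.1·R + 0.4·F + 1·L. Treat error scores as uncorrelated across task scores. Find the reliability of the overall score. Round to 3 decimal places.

Var(C) = 1.1² + 0.4² + 1 + 2·[0.44·0.38 + 1.1·0.22 + 0.4·0.52] = 2.37 + 1.2344 = 3.6044.
With uncorrelated errors the cross-covariances are all true-score covariance, so they carry over unchanged; only the diagonal terms shrink to ρᵢσᵢ².
True-score variance = [1.1²·0.59 + 0.4²·0.58 + 0.69] + 1.2344 = 1.4967 + 1.2344 = 2.7311.
Reliability = 2.7311 / 3.6044 = 0.758.

0.758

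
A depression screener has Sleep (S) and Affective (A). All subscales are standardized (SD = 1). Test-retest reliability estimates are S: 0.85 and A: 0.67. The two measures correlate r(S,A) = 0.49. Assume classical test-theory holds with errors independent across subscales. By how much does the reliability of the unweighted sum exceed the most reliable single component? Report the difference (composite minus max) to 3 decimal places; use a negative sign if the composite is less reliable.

Var(sum) = 2 + 0.98 = 2.98; true-score variance = 1.52 + 0.98 = 2.5; composite reliability = 0.8389.
Max component reliability = 0.8500.
Difference = 0.8389 − 0.8500 = -0.011.

-0.011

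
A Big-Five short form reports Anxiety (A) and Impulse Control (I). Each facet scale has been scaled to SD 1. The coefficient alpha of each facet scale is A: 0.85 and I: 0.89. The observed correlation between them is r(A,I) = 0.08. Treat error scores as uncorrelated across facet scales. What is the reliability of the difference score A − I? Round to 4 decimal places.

Var(A−I) = 1 + 1 − 2·0.08 = 2 − 0.16 = 1.84.
Because errors are independent across components, Cov(Tᵢ,Tⱼ) = Cov(Xᵢ,Xⱼ); the off-diagonal part of the true-score variance is the same as above.
True-score variance = [0.85 + 0.89] − 0.16 = 1.74 − 0.16 = 1.58.
Reliability = 1.58 / 1.84 = 0.8587.

0.8587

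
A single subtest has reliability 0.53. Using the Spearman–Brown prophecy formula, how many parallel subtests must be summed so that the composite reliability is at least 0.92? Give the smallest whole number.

k ≥ ρ*(1−ρ₁)/(ρ₁(1−ρ*)) = 0.92·0.47 / (0.53·0.08) = 10.198.
Smallest integer k = 11.

11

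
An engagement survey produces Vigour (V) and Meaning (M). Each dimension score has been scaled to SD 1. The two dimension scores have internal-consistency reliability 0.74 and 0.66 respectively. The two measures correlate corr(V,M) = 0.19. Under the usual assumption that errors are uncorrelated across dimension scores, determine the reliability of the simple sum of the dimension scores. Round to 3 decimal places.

Var(V+M) = 2 + 2·[0.19] = 2 + 0.38 = 2.38.
With uncorrelated errors the cross-covariances are all true-score covariance, so they carry over unchanged; only the diagonal terms shrink to ρᵢσᵢ².
True-score variance = [0.74 + 0.66] + 0.38 = 1.4 + 0.38 = 1.78.
Reliability = 1.78 / 2.38 = 0.748.

0.748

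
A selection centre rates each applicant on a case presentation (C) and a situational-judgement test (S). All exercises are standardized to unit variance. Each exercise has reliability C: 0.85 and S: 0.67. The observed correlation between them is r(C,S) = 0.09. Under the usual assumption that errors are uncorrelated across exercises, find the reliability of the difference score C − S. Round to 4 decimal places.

0.7363

Var(C−S) = 1 + 1 − 2·0.09 = 2 − 0.18 = 1.82.
Under uncorrelated errors the observed covariances equal the true-score covariances, so only the own-variance terms attenuate.
True-score variance = [0.85 + 0.67] − 0.18 = 1.52 − 0.18 = 1.34.
Reliability = 1.34 / 1.82 = 0.7363.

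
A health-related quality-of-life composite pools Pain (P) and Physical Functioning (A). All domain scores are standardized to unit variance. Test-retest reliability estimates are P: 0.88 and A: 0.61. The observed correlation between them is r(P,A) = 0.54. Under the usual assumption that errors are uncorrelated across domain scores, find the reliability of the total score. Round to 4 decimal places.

0.8344

Var(P+A) = 2 + 2·[0.54] = 2 + 1.08 = 3.08.
Under uncorrelated errors the observed covariances equal the true-score covariances, so only the own-variance terms attenuate.
True-score variance = [0.88 + 0.61] + 1.08 = 1.49 + 1.08 = 2.57.
Reliability = 2.57 / 3.08 = 0.8344.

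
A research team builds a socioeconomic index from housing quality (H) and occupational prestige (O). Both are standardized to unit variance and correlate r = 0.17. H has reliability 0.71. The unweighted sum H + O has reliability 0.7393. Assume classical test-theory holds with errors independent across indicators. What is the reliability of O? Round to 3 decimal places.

Var(H+O) = 2 + 2·0.17 = 2.340.
True-score variance = ρ_H + ρ_O + 2·0.17, so 0.7393 = (0.71 + ρ_O + 0.34) / 2.340.
ρ_O = 0.7393·2.340 − 0.71 − 0.34 = 0.680.

0.680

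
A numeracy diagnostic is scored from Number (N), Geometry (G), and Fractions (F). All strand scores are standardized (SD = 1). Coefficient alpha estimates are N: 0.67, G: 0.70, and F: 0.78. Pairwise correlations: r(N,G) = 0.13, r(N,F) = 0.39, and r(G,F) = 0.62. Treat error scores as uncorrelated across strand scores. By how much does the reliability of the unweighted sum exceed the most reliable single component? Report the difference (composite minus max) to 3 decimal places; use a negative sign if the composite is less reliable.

Var(sum) = 3 + 2.28 = 5.28; true-score variance = 2.15 + 2.28 = 4.43; composite reliability = 0.8390.
Max component reliability = 0.7800.
Difference = 0.8390 − 0.7800 = 0.059.

0.059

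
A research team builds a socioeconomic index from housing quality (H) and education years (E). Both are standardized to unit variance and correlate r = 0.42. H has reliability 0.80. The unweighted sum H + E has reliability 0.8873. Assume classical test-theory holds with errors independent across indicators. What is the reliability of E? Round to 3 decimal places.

Var(H+E) = 2 + 2·0.42 = 2.840.
True-score variance = ρ_H + ρ_E + 2·0.42, so 0.8873 = (0.80 + ρ_E + 0.84) / 2.840.
ρ_E = 0.8873·2.840 − 0.80 − 0.84 = 0.880.

0.880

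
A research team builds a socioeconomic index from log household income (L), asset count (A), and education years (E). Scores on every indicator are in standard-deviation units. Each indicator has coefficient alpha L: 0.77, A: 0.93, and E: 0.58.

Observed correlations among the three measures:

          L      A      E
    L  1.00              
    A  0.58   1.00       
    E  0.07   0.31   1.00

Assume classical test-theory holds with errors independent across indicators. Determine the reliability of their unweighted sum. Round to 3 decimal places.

Var(L+A+E) = 3 + 2·[0.58 + 0.07 + 0.31] = 3 + 1.92 = 4.92.
Because errors are independent across components, Cov(Tᵢ,Tⱼ) = Cov(Xᵢ,Xⱼ); the off-diagonal part of the true-score variance is the same as above.
True-score variance = [0.77 + 0.93 + 0.58] + 1.92 = 2.28 + 1.92 = 4.2.
Reliability = 4.2 / 4.92 = 0.854.

0.854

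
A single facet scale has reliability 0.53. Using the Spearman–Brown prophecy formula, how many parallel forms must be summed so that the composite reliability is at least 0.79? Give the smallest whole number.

4

k ≥ ρ*(1−ρ₁)/(ρ₁(1−ρ*)) = 0.79·0.47 / (0.53·0.21) = 3.336.
Smallest integer k = 4.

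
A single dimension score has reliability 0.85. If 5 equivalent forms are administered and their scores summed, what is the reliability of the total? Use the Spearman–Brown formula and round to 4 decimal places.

0.9659

ρ_k = kρ / (1 + (k−1)ρ) = 5·0.85 / (1 + 4·0.85) = 4.250 / 4.400 = 0.9659.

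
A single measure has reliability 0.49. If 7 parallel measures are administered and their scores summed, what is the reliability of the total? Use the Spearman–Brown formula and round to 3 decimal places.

0.871

ρ_k = kρ / (1 + (k−1)ρ) = 7·0.49 / (1 + 6·0.49) = 3.430 / 3.940 = 0.871.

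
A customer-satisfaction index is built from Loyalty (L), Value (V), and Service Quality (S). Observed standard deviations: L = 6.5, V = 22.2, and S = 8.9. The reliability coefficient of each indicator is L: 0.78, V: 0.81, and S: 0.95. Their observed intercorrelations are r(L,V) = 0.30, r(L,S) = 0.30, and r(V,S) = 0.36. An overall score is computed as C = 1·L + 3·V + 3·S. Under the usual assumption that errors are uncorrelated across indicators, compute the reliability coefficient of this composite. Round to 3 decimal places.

0.870

Var(C) = 6.5² + 3²·22.2² + 3²·8.9² + 2·[3·6.5·22.2·0.30 + 3·6.5·8.9·0.30 + 9·22.2·8.9·0.36] = 5190.7 + 1644.19 = 6834.89.
Because errors are independent across components, Cov(Tᵢ,Tⱼ) = Cov(Xᵢ,Xⱼ); the off-diagonal part of the true-score variance is the same as above.
True-score variance = [6.5²·0.78 + 3²·22.2²·0.81 + 3²·8.9²·0.95] + 1644.19 = 4303 + 1644.19 = 5947.19.
Reliability = 5947.19 / 6834.89 = 0.870.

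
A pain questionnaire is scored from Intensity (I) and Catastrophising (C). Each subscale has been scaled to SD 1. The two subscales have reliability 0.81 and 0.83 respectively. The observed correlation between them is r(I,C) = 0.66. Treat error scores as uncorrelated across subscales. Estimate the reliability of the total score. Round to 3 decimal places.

0.892

Var(I+C) = 2 + 2·[0.66] = 2 + 1.32 = 3.32.
With uncorrelated errors the cross-covariances are all true-score covariance, so they carry over unchanged; only the diagonal terms shrink to ρᵢσᵢ².
True-score variance = [0.81 + 0.83] + 1.32 = 1.64 + 1.32 = 2.96.
Reliability = 2.96 / 3.32 = 0.892.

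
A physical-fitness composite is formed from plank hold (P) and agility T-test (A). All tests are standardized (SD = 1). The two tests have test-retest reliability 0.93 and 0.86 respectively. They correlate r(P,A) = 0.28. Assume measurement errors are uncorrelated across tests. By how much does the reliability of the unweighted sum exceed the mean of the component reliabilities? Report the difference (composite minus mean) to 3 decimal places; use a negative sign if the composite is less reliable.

Var(sum) = 2 + 0.56 = 2.56; true-score variance = 1.79 + 0.56 = 2.35; composite reliability = 0.9180.
Mean component reliability = 0.8950.
Difference = 0.9180 − 0.8950 = 0.023.

0.023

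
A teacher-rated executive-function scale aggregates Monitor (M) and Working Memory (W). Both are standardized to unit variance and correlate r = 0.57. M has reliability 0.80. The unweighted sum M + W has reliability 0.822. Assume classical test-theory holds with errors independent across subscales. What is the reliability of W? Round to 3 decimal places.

0.641

Var(M+W) = 2 + 2·0.57 = 3.140.
True-score variance = ρ_M + ρ_W + 2·0.57, so 0.822 = (0.80 + ρ_W + 1.14) / 3.140.
ρ_W = 0.822·3.140 − 0.80 − 1.14 = 0.641.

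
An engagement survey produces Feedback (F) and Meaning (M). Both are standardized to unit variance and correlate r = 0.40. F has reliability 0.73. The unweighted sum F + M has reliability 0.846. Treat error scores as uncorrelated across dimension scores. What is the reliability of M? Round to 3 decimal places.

0.839

Var(F+M) = 2 + 2·0.40 = 2.800.
True-score variance = ρ_F + ρ_M + 2·0.40, so 0.846 = (0.73 + ρ_M + 0.80) / 2.800.
ρ_M = 0.846·2.800 − 0.73 − 0.80 = 0.839.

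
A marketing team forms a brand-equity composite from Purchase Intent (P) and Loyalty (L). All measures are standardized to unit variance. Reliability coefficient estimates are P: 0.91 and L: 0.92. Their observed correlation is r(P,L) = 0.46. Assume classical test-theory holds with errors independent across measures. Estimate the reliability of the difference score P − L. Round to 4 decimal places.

Var(P−L) = 1 + 1 − 2·0.46 = 2 − 0.92 = 1.08.
Under uncorrelated errors the observed covariances equal the true-score covariances, so only the own-variance terms attenuate.
True-score variance = [0.91 + 0.92] − 0.92 = 1.83 − 0.92 = 0.91.
Reliability = 0.91 / 1.08 = 0.8426.

0.8426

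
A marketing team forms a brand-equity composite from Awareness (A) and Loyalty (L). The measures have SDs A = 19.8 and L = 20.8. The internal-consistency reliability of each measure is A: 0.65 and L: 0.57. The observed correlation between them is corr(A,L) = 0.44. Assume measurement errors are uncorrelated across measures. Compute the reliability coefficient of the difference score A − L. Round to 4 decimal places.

0.3007

Var(A−L) = 19.8² + 20.8² − 2·19.8·20.8·0.44 = 824.68 − 362.419 = 462.261.
Because errors are independent across components, Cov(Tᵢ,Tⱼ) = Cov(Xᵢ,Xⱼ); the off-diagonal part of the true-score variance is the same as above.
True-score variance = [19.8²·0.65 + 20.8²·0.57] − 362.419 = 501.431 − 362.419 = 139.012.
Reliability = 139.012 / 462.261 = 0.3007.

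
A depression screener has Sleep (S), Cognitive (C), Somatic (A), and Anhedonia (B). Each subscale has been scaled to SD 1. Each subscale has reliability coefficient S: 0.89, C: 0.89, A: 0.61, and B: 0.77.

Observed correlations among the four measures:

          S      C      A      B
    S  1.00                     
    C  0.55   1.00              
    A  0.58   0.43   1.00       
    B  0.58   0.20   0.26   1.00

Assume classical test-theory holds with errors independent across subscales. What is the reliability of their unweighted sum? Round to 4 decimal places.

Var(S+C+A+B) = 4 + 2·[0.55 + 0.58 + 0.58 + 0.43 + 0.20 + 0.26] = 4 + 5.2 = 9.2.
Because errors are independent across components, Cov(Tᵢ,Tⱼ) = Cov(Xᵢ,Xⱼ); the off-diagonal part of the true-score variance is the same as above.
True-score variance = [0.89 + 0.89 + 0.61 + 0.77] + 5.2 = 3.16 + 5.2 = 8.36.
Reliability = 8.36 / 9.2 = 0.9087.

0.9087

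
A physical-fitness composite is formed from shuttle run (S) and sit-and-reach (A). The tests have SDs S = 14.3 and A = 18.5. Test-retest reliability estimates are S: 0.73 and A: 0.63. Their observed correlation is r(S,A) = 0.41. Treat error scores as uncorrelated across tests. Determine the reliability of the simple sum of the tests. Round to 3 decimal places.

Var(S+A) = 14.3² + 18.5² + 2·[14.3·18.5·0.41] = 546.74 + 216.931 = 763.671.
Under uncorrelated errors the observed covariances equal the true-score covariances, so only the own-variance terms attenuate.
True-score variance = [14.3²·0.73 + 18.5²·0.63] + 216.931 = 364.895 + 216.931 = 581.826.
Reliability = 581.826 / 763.671 = 0.762.

0.762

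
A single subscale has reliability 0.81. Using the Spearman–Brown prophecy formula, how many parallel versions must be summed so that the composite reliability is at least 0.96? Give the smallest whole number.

k ≥ ρ*(1−ρ₁)/(ρ₁(1−ρ*)) = 0.96·0.19 / (0.81·0.04) = 5.630.
Smallest integer k = 6.

6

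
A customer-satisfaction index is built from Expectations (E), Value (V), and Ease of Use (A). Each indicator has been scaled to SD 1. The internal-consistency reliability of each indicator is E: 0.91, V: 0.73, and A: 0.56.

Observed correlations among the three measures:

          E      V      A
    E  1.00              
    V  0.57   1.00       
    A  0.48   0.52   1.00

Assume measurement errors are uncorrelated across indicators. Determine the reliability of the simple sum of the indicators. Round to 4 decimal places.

Var(E+V+A) = 3 + 2·[0.57 + 0.48 + 0.52] = 3 + 3.14 = 6.14.
Because errors are independent across components, Cov(Tᵢ,Tⱼ) = Cov(Xᵢ,Xⱼ); the off-diagonal part of the true-score variance is the same as above.
True-score variance = [0.91 + 0.73 + 0.56] + 3.14 = 2.2 + 3.14 = 5.34.
Reliability = 5.34 / 6.14 = 0.8697.

0.8697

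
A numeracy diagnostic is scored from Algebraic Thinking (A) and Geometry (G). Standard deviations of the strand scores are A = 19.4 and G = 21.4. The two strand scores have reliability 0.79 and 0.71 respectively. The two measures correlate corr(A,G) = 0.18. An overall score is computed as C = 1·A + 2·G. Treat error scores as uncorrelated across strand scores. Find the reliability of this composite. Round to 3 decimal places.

0.757

Var(C) = 19.4² + 2²·21.4² + 2·[2·19.4·21.4·0.18] = 2208.2 + 298.915 = 2507.12.
With uncorrelated errors the cross-covariances are all true-score covariance, so they carry over unchanged; only the diagonal terms shrink to ρᵢσᵢ².
True-score variance = [19.4²·0.79 + 2²·21.4²·0.71] + 298.915 = 1597.93 + 298.915 = 1896.85.
Reliability = 1896.85 / 2507.12 = 0.757.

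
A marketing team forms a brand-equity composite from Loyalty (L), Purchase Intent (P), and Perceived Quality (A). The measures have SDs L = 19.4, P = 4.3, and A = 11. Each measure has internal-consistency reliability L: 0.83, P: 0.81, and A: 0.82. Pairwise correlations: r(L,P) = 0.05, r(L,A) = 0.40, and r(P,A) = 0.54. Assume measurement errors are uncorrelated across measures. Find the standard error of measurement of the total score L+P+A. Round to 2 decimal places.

Var(total) = 515.85 + 230.146 = 745.996.
True-score variance = 426.576 + 230.146 = 656.722, so reliability = 0.8803.
Error variance = 745.996 − 656.722 = 89.2743; SEM = √89.2743 = 9.45.

9.45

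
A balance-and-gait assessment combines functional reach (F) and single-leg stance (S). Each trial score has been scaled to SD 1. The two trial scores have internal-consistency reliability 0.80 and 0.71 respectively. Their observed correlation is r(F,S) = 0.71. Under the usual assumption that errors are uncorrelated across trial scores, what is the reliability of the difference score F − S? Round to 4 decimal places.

0.1552

Var(F−S) = 1 + 1 − 2·0.71 = 2 − 1.42 = 0.58.
Because errors are independent across components, Cov(Tᵢ,Tⱼ) = Cov(Xᵢ,Xⱼ); the off-diagonal part of the true-score variance is the same as above.
True-score variance = [0.80 + 0.71] − 1.42 = 1.51 − 1.42 = 0.09.
Reliability = 0.09 / 0.58 = 0.1552.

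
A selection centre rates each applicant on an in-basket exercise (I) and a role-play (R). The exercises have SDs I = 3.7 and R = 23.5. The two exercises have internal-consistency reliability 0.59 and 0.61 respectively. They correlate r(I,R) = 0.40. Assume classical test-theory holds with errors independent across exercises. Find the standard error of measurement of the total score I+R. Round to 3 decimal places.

Var(total) = 565.94 + 69.56 = 635.5.
True-score variance = 344.95 + 69.56 = 414.51, so reliability = 0.6523.
Error variance = 635.5 − 414.51 = 220.99; SEM = √220.99 = 14.866.

14.866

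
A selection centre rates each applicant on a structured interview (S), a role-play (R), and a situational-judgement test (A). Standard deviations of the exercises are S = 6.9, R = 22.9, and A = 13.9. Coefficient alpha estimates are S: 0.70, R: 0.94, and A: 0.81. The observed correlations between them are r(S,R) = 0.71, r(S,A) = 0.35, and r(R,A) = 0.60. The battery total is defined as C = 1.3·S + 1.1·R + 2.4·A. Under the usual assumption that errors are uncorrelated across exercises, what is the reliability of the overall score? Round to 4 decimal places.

Var(C) = 1.3²·6.9² + 1.1²·22.9² + 2.4²·13.9² + 2·[1.43·6.9·22.9·0.71 + 3.12·6.9·13.9·0.35 + 2.64·22.9·13.9·0.60] = 1827.89 + 1538.73 = 3366.62.
Because errors are independent across components, Cov(Tᵢ,Tⱼ) = Cov(Xᵢ,Xⱼ); the off-diagonal part of the true-score variance is the same as above.
True-score variance = [1.3²·6.9²·0.70 + 1.1²·22.9²·0.94 + 2.4²·13.9²·0.81] + 1538.73 = 1554.23 + 1538.73 = 3092.96.
Reliability = 3092.96 / 3366.62 = 0.9187.

0.9187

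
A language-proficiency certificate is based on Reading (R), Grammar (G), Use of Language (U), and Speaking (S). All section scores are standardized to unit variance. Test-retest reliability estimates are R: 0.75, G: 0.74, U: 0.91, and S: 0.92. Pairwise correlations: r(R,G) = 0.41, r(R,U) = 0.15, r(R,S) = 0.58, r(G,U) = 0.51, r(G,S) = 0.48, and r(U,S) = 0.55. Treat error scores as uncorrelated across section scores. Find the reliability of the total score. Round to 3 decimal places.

0.927

Var(R+G+U+S) = 4 + 2·[0.41 + 0.15 + 0.58 + 0.51 + 0.48 + 0.55] = 4 + 5.36 = 9.36.
Under uncorrelated errors the observed covariances equal the true-score covariances, so only the own-variance terms attenuate.
True-score variance = [0.75 + 0.74 + 0.91 + 0.92] + 5.36 = 3.32 + 5.36 = 8.68.
Reliability = 8.68 / 9.36 = 0.927.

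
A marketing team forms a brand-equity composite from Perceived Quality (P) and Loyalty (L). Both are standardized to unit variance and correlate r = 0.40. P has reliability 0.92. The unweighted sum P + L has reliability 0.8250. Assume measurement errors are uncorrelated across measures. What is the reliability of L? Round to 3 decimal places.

Var(P+L) = 2 + 2·0.40 = 2.800.
True-score variance = ρ_P + ρ_L + 2·0.40, so 0.8250 = (0.92 + ρ_L + 0.80) / 2.800.
ρ_L = 0.8250·2.800 − 0.92 − 0.80 = 0.590.

0.590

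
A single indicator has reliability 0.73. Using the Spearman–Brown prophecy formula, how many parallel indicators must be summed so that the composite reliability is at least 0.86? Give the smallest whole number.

k ≥ ρ*(1−ρ₁)/(ρ₁(1−ρ*)) = 0.86·0.27 / (0.73·0.14) = 2.272.
Smallest integer k = 3.

3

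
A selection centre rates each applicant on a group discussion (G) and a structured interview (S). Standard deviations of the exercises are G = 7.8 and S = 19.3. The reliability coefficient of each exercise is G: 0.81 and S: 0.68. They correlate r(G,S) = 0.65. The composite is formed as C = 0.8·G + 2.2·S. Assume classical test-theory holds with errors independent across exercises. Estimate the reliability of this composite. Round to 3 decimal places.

0.733

Var(C) = 0.8²·7.8² + 2.2²·19.3² + 2·[1.76·7.8·19.3·0.65] = 1841.79 + 344.436 = 2186.22.
Because errors are independent across components, Cov(Tᵢ,Tⱼ) = Cov(Xᵢ,Xⱼ); the off-diagonal part of the true-score variance is the same as above.
True-score variance = [0.8²·7.8²·0.81 + 2.2²·19.3²·0.68] + 344.436 = 1257.48 + 344.436 = 1601.91.
Reliability = 1601.91 / 2186.22 = 0.733.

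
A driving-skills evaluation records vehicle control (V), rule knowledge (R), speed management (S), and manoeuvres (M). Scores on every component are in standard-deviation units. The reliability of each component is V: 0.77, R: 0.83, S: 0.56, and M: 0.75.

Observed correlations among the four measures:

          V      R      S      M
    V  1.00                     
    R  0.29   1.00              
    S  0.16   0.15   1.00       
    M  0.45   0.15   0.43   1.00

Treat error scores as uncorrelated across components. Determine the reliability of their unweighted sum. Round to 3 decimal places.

0.850

Var(V+R+S+M) = 4 + 2·[0.29 + 0.16 + 0.45 + 0.15 + 0.15 + 0.43] = 4 + 3.26 = 7.26.
With uncorrelated errors the cross-covariances are all true-score covariance, so they carry over unchanged; only the diagonal terms shrink to ρᵢσᵢ².
True-score variance = [0.77 + 0.83 + 0.56 + 0.75] + 3.26 = 2.91 + 3.26 = 6.17.
Reliability = 6.17 / 7.26 = 0.850.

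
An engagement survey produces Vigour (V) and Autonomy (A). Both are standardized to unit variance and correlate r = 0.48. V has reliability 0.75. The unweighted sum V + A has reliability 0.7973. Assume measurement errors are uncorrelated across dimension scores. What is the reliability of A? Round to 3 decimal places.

0.650

Var(V+A) = 2 + 2·0.48 = 2.960.
True-score variance = ρ_V + ρ_A + 2·0.48, so 0.7973 = (0.75 + ρ_A + 0.96) / 2.960.
ρ_A = 0.7973·2.960 − 0.75 − 0.96 = 0.650.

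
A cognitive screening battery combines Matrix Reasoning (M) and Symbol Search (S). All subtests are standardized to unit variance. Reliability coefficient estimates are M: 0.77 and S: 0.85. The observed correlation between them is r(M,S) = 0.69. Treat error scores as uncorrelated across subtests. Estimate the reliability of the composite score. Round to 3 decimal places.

Var(M+S) = 2 + 2·[0.69] = 2 + 1.38 = 3.38.
Because errors are independent across components, Cov(Tᵢ,Tⱼ) = Cov(Xᵢ,Xⱼ); the off-diagonal part of the true-score variance is the same as above.
True-score variance = [0.77 + 0.85] + 1.38 = 1.62 + 1.38 = 3.
Reliability = 3 / 3.38 = 0.888.

0.888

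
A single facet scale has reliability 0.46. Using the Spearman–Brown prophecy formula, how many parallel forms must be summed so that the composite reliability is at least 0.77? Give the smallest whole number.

4

k ≥ ρ*(1−ρ₁)/(ρ₁(1−ρ*)) = 0.77·0.54 / (0.46·0.23) = 3.930.
Smallest integer k = 4.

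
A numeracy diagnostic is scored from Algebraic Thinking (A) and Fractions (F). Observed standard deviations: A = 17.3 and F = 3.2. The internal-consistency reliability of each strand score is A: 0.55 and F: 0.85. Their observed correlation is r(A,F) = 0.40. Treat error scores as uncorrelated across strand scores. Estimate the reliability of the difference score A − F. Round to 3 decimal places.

0.486

Var(A−F) = 17.3² + 3.2² − 2·17.3·3.2·0.40 = 309.53 − 44.288 = 265.242.
Under uncorrelated errors the observed covariances equal the true-score covariances, so only the own-variance terms attenuate.
True-score variance = [17.3²·0.55 + 3.2²·0.85] − 44.288 = 173.314 − 44.288 = 129.026.
Reliability = 129.026 / 265.242 = 0.486.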